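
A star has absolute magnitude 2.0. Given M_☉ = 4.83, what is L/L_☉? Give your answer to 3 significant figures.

L/L_☉ ≈ 13.6

M − M_☉ = 2.0 − 4.83 = -2.830
L/L_☉ = 10^(−0.4 (M − M_☉)) = 10^1.132 = 13.55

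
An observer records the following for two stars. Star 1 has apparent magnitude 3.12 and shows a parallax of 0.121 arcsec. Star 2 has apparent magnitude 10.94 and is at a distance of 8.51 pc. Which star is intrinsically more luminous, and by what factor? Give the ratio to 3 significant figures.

Star 1 is more luminous, by a factor of 1270.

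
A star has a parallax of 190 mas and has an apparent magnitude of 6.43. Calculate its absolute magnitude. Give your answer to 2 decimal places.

M ≈ 7.82

p = 190 mas = 0.190″ → d = 1/p = 5.263 pc
5 log₁₀(d/10 pc) = 5 log₁₀(5.263) − 5 = -1.394
M = m − 5 log₁₀(d/10) = 6.43 + 1.394 = 7.824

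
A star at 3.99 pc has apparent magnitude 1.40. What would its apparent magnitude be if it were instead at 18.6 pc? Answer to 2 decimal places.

Flux ∝ 1/d², so Δm = 5 log₁₀(d₂/d₁) = 5 log₁₀(18.6/3.99) = 3.343
m₂ = m₁ + Δm = 1.40 + (3.343) = 4.743

m ≈ 4.74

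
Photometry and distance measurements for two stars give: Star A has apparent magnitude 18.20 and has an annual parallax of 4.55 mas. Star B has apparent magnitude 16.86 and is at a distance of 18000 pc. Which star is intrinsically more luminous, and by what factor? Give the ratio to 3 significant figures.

Star B is more luminous, by a factor of 23000.

Star A: p = 4.55 mas = 4.55×10^-3″ → d = 1/p = 219.8 pc
Star A: M = m − 5 log₁₀ d + 5 = 18.20 − 5·2.3420 + 5 = 11.490
Star B: M = m − 5 log₁₀ d + 5 = 16.86 − 5·4.2553 + 5 = 0.584
ΔM = M_A − M_B = 11.490 − (0.584) = 10.906; smaller M is more luminous → Star B.
L ratio = 10^(0.4 |ΔM|) = 10^4.363 = 23040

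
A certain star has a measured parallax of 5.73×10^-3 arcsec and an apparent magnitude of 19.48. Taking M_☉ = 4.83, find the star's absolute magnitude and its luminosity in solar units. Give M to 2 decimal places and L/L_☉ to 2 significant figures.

d = 1/p = 1/5.73×10^-3″ = 174.5 pc
M = m − 5 log₁₀ d + 5 = 19.48 − 5·2.2418 + 5 = 13.271
M − M_☉ = 13.271 − 4.83 = 8.441
L/L_☉ = 10^(−0.4 × 8.441) = 4.204×10^-4

M ≈ 13.27; L/L_☉ ≈ 4.2×10^-4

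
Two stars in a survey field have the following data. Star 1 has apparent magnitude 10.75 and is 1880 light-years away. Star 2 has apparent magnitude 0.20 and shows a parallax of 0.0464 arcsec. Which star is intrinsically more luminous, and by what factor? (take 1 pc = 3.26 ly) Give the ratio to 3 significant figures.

Star 1: d = 1880 ly / 3.26 = 576.7 pc
Star 1: M = m − 5 log₁₀ d + 5 = 10.75 − 5·2.7609 + 5 = 1.945
Star 2: d = 1/p = 1/0.0464″ = 21.55 pc
Star 2: M = m − 5 log₁₀ d + 5 = 0.20 − 5·1.3335 + 5 = -1.467
ΔM = M_1 − M_2 = 1.945 − (-1.467) = 3.413; smaller M is more luminous → Star 2.
L ratio = 10^(0.4 |ΔM|) = 10^1.365 = 23.18

Star 2 is more luminous, by a factor of 23.2.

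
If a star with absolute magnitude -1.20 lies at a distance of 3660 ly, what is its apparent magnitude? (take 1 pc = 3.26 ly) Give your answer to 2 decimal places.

m ≈ 9.05

d = 3660 ly / 3.26 = 1123 pc
m = M + 5 log₁₀ d − 5 = -1.20 + 5·3.0503 − 5 = 9.051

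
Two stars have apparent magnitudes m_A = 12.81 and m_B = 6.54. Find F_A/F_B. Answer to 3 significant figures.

Δm = 12.81 − (6.54) = 6.27
Flux ratio = 10^(−0.4 Δm) = 10^(−0.4 × 6.27) = 10^-2.508 = 3.105×10^-3

F_A/F_B ≈ 3.10×10^-3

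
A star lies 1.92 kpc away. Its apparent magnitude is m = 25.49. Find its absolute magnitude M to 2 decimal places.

d = 1.92 kpc = 1920 pc
5 log₁₀(d/10 pc) = 5 log₁₀(1920) − 5 = 11.417
M = m − 5 log₁₀(d/10) = 25.49 − 11.417 = 14.073

M ≈ 14.07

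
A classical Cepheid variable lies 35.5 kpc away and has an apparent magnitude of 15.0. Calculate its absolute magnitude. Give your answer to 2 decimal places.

d = 35.5 kpc = 35500 pc
5 log₁₀(d/10 pc) = 5 log₁₀(35500) − 5 = 17.751
M = m − 5 log₁₀(d/10) = 15.0 − 17.751 = -2.751

M ≈ -2.75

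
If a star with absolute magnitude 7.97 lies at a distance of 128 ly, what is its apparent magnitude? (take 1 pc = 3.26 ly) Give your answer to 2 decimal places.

m ≈ 10.94

d = 128 ly / 3.26 = 39.26 pc
m = M + 5 log₁₀ d − 5 = 7.97 + 5·1.5940 − 5 = 10.940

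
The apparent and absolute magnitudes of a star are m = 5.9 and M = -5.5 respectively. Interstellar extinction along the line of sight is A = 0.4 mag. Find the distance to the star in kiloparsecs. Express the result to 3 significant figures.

d ≈ 1.58 kpc

m − M = 5 log₁₀(d/10 pc) + A  ⇒  5.9 − (-5.5) − 0.4 = 5 log₁₀(d/10)
11.000 = 5 log₁₀(d/10)
log₁₀ d = (m − M − A)/5 + 1 = 3.2000
d = 10^3.2000 = 1585 pc
= 1.585 kpc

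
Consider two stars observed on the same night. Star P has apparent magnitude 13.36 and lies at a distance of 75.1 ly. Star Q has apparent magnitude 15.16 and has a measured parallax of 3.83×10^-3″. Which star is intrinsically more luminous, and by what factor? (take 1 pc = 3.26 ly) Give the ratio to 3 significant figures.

Star Q is more luminous, by a factor of 24.5.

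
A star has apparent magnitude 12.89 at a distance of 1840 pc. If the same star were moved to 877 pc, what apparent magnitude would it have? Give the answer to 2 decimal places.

m ≈ 11.28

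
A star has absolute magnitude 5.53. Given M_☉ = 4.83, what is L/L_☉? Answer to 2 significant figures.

L/L_☉ ≈ 0.52

M − M_☉ = 5.53 − 4.83 = 0.700
L/L_☉ = 10^(−0.4 (M − M_☉)) = 10^-0.280 = 0.5248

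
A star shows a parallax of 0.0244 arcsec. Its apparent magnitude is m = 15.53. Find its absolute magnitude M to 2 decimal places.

M ≈ 12.47

d = 1/p = 1/0.0244″ = 40.98 pc
5 log₁₀(d/10 pc) = 5 log₁₀(40.98) − 5 = 3.063
M = m − 5 log₁₀(d/10) = 15.53 − 3.063 = 12.467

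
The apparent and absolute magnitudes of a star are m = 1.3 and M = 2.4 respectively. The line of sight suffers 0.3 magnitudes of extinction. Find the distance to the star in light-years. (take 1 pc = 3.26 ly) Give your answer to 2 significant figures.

d ≈ 17 ly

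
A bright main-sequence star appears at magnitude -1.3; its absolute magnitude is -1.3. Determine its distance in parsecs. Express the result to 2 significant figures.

μ = m − M = 0.000
m − M = 5 log₁₀ d − 5
log₁₀ d = (m − M)/5 + 1 = 1.0000
d = 10^1.0000 = 10.00 pc

d ≈ 10 pc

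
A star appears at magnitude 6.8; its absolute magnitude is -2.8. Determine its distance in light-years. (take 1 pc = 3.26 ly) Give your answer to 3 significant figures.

μ = m − M = 9.600
m − M = 5 log₁₀ d − 5
log₁₀ d = (m − M)/5 + 1 = 2.9200
d = 10^2.9200 = 831.8 pc
= 2712 ly

d ≈ 2710 ly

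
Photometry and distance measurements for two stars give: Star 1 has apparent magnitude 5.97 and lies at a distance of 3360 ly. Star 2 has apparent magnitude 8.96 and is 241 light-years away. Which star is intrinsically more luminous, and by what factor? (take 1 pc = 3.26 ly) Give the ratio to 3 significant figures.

Star 1: d = 3360 ly / 3.26 = 1031 pc
Star 1: M = m − 5 log₁₀ d + 5 = 5.97 − 5·3.0131 + 5 = -4.096
Star 2: d = 241 ly / 3.26 = 73.93 pc
Star 2: M = m − 5 log₁₀ d + 5 = 8.96 − 5·1.8688 + 5 = 4.616
ΔM = M_1 − M_2 = -4.096 − (4.616) = -8.712; smaller M is more luminous → Star 1.
L ratio = 10^(0.4 |ΔM|) = 10^3.485 = 3052

Star 1 is more luminous, by a factor of 3050.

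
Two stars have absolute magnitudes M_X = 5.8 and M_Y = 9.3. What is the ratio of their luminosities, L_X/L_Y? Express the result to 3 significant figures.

L_X/L_Y ≈ 25.1

ΔM = M_X − M_Y = -3.5
L_X/L_Y = 10^(−0.4 ΔM) = 10^1.400 = 25.12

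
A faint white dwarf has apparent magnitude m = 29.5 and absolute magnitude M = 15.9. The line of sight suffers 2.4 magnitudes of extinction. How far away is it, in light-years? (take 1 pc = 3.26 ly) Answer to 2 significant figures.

d ≈ 5700 ly

m − M = 5 log₁₀(d/10 pc) + A  ⇒  29.5 − (15.9) − 2.4 = 5 log₁₀(d/10)
11.200 = 5 log₁₀(d/10)
log₁₀ d = (m − M − A)/5 + 1 = 3.2400
d = 10^3.2400 = 1738 pc
= 5665 ly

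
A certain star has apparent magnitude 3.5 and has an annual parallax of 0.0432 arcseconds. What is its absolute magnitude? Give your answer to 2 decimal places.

d = 1/p = 1/0.0432″ = 23.15 pc
5 log₁₀(d/10 pc) = 5 log₁₀(23.15) − 5 = 1.823
M = m − 5 log₁₀(d/10) = 3.5 − 1.823 = 1.677

M ≈ 1.68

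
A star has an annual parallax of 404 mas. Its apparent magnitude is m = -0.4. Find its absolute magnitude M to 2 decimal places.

p = 404 mas = 0.404″ → d = 1/p = 2.475 pc
5 log₁₀(d/10 pc) = 5 log₁₀(2.475) − 5 = -3.032
M = m − 5 log₁₀(d/10) = -0.4 + 3.032 = 2.632

M ≈ 2.63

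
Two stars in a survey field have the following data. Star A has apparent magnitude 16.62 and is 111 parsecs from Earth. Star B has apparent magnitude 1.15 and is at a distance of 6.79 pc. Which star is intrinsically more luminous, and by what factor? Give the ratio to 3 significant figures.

Star B is more luminous, by a factor of 5770.

Star A: M = m − 5 log₁₀ d + 5 = 16.62 − 5·2.0453 + 5 = 11.393
Star B: M = m − 5 log₁₀ d + 5 = 1.15 − 5·0.8319 + 5 = 1.991
ΔM = M_A − M_B = 11.393 − (1.991) = 9.403; smaller M is more luminous → Star B.
L ratio = 10^(0.4 |ΔM|) = 10^3.761 = 5769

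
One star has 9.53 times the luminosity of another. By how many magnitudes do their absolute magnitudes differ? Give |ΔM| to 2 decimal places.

Pogson: ΔM = −2.5 log₁₀(ratio) = −2.5 log₁₀(9.53) = −2.5 × 0.9791 = -2.448

|ΔM| ≈ 2.45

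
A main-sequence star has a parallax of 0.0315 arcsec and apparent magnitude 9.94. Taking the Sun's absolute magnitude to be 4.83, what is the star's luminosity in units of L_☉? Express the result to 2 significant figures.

L/L_☉ ≈ 0.091

d = 1/p = 1/0.0315″ = 31.75 pc
M = m − 5 log₁₀ d + 5 = 9.94 − 5·1.5017 + 5 = 7.432
M − M_☉ = 7.432 − 4.83 = 2.602
L/L_☉ = 10^(−0.4 × 2.602) = 0.09107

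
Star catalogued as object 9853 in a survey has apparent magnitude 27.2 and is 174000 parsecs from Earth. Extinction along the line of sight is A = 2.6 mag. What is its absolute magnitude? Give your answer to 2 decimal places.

M ≈ 3.40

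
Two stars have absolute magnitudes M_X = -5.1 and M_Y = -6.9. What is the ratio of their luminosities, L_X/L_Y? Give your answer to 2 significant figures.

L_X/L_Y ≈ 0.19

ΔM = M_X − M_Y = 1.8
L_X/L_Y = 10^(−0.4 ΔM) = 10^-0.720 = 0.1905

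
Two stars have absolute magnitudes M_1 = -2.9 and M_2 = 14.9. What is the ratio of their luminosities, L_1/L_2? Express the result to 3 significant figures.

L_1/L_2 ≈ 1.32×10^7

ΔM = M_1 − M_2 = -17.8
L_1/L_2 = 10^(−0.4 ΔM) = 10^7.120 = 1.318×10^7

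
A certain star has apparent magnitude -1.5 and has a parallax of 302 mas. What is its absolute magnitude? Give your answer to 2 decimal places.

M ≈ 0.90

p = 302 mas = 0.302″ → d = 1/p = 3.311 pc
5 log₁₀(d/10 pc) = 5 log₁₀(3.311) − 5 = -2.400
M = m − 5 log₁₀(d/10) = -1.5 + 2.400 = 0.900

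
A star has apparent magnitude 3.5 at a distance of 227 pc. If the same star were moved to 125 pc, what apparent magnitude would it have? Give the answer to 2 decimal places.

Flux ∝ 1/d², so Δm = 5 log₁₀(d₂/d₁) = 5 log₁₀(125/227) = -1.296
m₂ = m₁ + Δm = 3.5 + (-1.296) = 2.204

m ≈ 2.20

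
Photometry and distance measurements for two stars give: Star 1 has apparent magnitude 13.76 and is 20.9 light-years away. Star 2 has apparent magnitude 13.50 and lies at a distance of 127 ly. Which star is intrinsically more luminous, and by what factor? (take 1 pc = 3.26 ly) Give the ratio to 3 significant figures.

Star 1: d = 20.9 ly / 3.26 = 6.411 pc
Star 1: M = m − 5 log₁₀ d + 5 = 13.76 − 5·0.8069 + 5 = 14.725
Star 2: d = 127 ly / 3.26 = 38.96 pc
Star 2: M = m − 5 log₁₀ d + 5 = 13.50 − 5·1.5906 + 5 = 10.547
ΔM = M_1 − M_2 = 14.725 − (10.547) = 4.178; smaller M is more luminous → Star 2.
L ratio = 10^(0.4 |ΔM|) = 10^1.671 = 46.92

Star 2 is more luminous, by a factor of 46.9.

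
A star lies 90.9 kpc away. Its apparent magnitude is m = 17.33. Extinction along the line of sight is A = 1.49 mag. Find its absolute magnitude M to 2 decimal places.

M ≈ -3.95

d = 90.9 kpc = 90900 pc
5 log₁₀(d/10 pc) = 5 log₁₀(90900) − 5 = 19.793
M = m − 5 log₁₀(d/10) − A = 17.33 − 19.793 − 1.49 = -3.953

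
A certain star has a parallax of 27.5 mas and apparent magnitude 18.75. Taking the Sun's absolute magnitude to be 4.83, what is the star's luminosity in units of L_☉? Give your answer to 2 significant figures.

L/L_☉ ≈ 3.6×10^-5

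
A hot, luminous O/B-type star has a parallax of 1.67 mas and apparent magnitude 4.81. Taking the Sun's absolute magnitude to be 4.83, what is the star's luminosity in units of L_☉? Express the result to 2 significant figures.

L/L_☉ ≈ 3700

d = 1/p = 1000/1.67 mas = 598.8 pc
M = m − 5 log₁₀ d + 5 = 4.81 − 5·2.7773 + 5 = -4.076
M − M_☉ = -4.076 − 4.83 = -8.906
L/L_☉ = 10^(−0.4 × -8.906) = 3652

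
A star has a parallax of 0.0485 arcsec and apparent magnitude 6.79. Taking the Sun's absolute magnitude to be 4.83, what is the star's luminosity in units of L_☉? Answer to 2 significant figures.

L/L_☉ ≈ 0.70

d = 1/p = 1/0.0485″ = 20.62 pc
M = m − 5 log₁₀ d + 5 = 6.79 − 5·1.3143 + 5 = 5.219
M − M_☉ = 5.219 − 4.83 = 0.389
L/L_☉ = 10^(−0.4 × 0.389) = 0.6991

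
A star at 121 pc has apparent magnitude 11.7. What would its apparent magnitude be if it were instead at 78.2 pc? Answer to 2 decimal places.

m ≈ 10.75

Flux ∝ 1/d², so Δm = 5 log₁₀(d₂/d₁) = 5 log₁₀(78.2/121) = -0.948
m₂ = m₁ + Δm = 11.7 + (-0.948) = 10.752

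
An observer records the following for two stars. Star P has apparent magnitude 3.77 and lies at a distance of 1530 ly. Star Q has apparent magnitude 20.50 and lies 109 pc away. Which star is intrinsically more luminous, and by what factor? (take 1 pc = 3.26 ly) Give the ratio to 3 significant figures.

Star P: d = 1530 ly / 3.26 = 469.3 pc
Star P: M = m − 5 log₁₀ d + 5 = 3.77 − 5·2.6715 + 5 = -4.587
Star Q: M = m − 5 log₁₀ d + 5 = 20.50 − 5·2.0374 + 5 = 15.313
ΔM = M_P − M_Q = -4.587 − (15.313) = -19.900; smaller M is more luminous → Star P.
L ratio = 10^(0.4 |ΔM|) = 10^7.960 = 9.122×10^7

Star P is more luminous, by a factor of 9.12×10^7.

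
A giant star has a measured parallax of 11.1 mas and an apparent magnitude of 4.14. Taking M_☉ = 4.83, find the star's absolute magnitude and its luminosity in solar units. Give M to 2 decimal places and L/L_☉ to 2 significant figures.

M ≈ -0.63; L/L_☉ ≈ 150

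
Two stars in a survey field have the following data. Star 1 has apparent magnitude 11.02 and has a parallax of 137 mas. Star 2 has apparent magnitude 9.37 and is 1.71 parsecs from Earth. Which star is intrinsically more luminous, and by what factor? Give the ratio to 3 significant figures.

Star 1: p = 137 mas = 0.137″ → d = 1/p = 7.299 pc
Star 1: M = m − 5 log₁₀ d + 5 = 11.02 − 5·0.8633 + 5 = 11.704
Star 2: M = m − 5 log₁₀ d + 5 = 9.37 − 5·0.2330 + 5 = 13.205
ΔM = M_1 − M_2 = 11.704 − (13.205) = -1.501; smaller M is more luminous → Star 1.
L ratio = 10^(0.4 |ΔM|) = 10^0.601 = 3.986

Star 1 is more luminous, by a factor of 3.99.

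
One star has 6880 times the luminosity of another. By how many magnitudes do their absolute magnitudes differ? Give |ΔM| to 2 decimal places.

|ΔM| ≈ 9.59

Pogson: ΔM = −2.5 log₁₀(ratio) = −2.5 log₁₀(6880) = −2.5 × 3.8376 = -9.594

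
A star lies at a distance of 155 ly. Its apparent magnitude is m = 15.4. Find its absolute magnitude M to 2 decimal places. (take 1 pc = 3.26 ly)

d = 155 ly / 3.26 = 47.55 pc
5 log₁₀(d/10 pc) = 5 log₁₀(47.55) − 5 = 3.386
M = m − 5 log₁₀(d/10) = 15.4 − 3.386 = 12.014

M ≈ 12.01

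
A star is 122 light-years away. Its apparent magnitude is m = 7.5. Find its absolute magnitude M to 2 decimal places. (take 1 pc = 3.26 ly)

M ≈ 4.63

d = 122 ly / 3.26 = 37.42 pc
5 log₁₀(d/10 pc) = 5 log₁₀(37.42) − 5 = 2.866
M = m − 5 log₁₀(d/10) = 7.5 − 2.866 = 4.634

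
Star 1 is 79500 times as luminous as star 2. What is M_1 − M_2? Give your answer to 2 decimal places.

M_1 − M_2 ≈ -12.25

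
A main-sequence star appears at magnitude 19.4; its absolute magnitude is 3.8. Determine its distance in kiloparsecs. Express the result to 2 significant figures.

d ≈ 13 kpc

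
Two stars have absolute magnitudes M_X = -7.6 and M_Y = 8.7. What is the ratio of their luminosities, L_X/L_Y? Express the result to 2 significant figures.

ΔM = M_X − M_Y = -16.3
L_X/L_Y = 10^(−0.4 ΔM) = 10^6.520 = 3.311×10^6

L_X/L_Y ≈ 3.3×10^6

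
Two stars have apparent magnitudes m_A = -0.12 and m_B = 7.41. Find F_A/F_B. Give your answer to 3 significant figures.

Δm = -0.12 − (7.41) = -7.53
Flux ratio = 10^(−0.4 Δm) = 10^(−0.4 × -7.53) = 10^3.012 = 1028

F_A/F_B ≈ 1030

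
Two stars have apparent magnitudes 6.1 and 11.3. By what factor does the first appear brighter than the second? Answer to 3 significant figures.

120

Δm = 6.1 − (11.3) = -5.2
Flux ratio = 10^(−0.4 Δm) = 10^(−0.4 × -5.2) = 10^2.080 = 120.2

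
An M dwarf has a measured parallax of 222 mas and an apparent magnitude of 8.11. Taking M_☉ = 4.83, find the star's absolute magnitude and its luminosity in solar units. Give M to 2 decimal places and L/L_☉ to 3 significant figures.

d = 1/p = 1000/222 mas = 4.505 pc
M = m − 5 log₁₀ d + 5 = 8.11 − 5·0.6536 + 5 = 9.842
M − M_☉ = 9.842 − 4.83 = 5.012
L/L_☉ = 10^(−0.4 × 5.012) = 9.892×10^-3

M ≈ 9.84; L/L_☉ ≈ 9.89×10^-3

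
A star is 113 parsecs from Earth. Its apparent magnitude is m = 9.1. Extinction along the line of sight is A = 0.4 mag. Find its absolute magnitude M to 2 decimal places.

5 log₁₀(d/10 pc) = 5 log₁₀(113.0) − 5 = 5.265
M = m − 5 log₁₀(d/10) − A = 9.1 − 5.265 − 0.4 = 3.435

M ≈ 3.43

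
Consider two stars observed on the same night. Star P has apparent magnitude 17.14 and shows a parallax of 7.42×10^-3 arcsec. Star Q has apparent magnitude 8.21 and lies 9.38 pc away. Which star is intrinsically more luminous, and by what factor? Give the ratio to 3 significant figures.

Star P: d = 1/p = 1/7.42×10^-3″ = 134.8 pc
Star P: M = m − 5 log₁₀ d + 5 = 17.14 − 5·2.1296 + 5 = 11.492
Star Q: M = m − 5 log₁₀ d + 5 = 8.21 − 5·0.9722 + 5 = 8.349
ΔM = M_P − M_Q = 11.492 − (8.349) = 3.143; smaller M is more luminous → Star Q.
L ratio = 10^(0.4 |ΔM|) = 10^1.257 = 18.08

Star Q is more luminous, by a factor of 18.1.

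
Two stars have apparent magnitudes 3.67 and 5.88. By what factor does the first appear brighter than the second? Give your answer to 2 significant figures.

Δm = 3.67 − (5.88) = -2.21
Flux ratio = 10^(−0.4 Δm) = 10^(−0.4 × -2.21) = 10^0.884 = 7.656

7.7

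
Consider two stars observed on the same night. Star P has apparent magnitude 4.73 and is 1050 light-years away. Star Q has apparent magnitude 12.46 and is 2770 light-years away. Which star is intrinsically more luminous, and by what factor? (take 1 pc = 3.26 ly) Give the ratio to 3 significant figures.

Star P is more luminous, by a factor of 178.

Star P: d = 1050 ly / 3.26 = 322.1 pc
Star P: M = m − 5 log₁₀ d + 5 = 4.73 − 5·2.5080 + 5 = -2.810
Star Q: d = 2770 ly / 3.26 = 849.7 pc
Star Q: M = m − 5 log₁₀ d + 5 = 12.46 − 5·2.9293 + 5 = 2.814
ΔM = M_P − M_Q = -2.810 − (2.814) = -5.624; smaller M is more luminous → Star P.
L ratio = 10^(0.4 |ΔM|) = 10^2.249 = 177.6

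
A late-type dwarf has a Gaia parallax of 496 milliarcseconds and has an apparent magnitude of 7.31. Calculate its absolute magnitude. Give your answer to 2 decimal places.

p = 496 mas = 0.496″ → d = 1/p = 2.016 pc
5 log₁₀(d/10 pc) = 5 log₁₀(2.016) − 5 = -3.477
M = m − 5 log₁₀(d/10) = 7.31 + 3.477 = 10.787

M ≈ 10.79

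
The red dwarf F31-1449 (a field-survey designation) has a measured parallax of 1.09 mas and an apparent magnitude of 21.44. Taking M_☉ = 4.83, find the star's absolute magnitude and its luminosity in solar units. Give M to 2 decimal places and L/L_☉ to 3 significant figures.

M ≈ 11.63; L/L_☉ ≈ 1.91×10^-3

d = 1/p = 1000/1.09 mas = 917.4 pc
M = m − 5 log₁₀ d + 5 = 21.44 − 5·2.9626 + 5 = 11.627
M − M_☉ = 11.627 − 4.83 = 6.797
L/L_☉ = 10^(−0.4 × 6.797) = 1.910×10^-3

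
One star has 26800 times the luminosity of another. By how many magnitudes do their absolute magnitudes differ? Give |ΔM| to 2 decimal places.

Pogson: ΔM = −2.5 log₁₀(ratio) = −2.5 log₁₀(26800) = −2.5 × 4.4281 = -11.070

|ΔM| ≈ 11.07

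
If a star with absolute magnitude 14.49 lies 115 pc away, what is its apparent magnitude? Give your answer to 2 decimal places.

m ≈ 19.79

m = M + 5 log₁₀ d − 5 = 14.49 + 5·2.0607 − 5 = 19.793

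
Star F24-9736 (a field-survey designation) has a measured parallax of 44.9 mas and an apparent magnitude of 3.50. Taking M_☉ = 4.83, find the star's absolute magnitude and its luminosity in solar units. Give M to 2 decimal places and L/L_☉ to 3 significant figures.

M ≈ 1.76; L/L_☉ ≈ 16.9

d = 1/p = 1000/44.9 mas = 22.27 pc
M = m − 5 log₁₀ d + 5 = 3.50 − 5·1.3478 + 5 = 1.761
M − M_☉ = 1.761 − 4.83 = -3.069
L/L_☉ = 10^(−0.4 × -3.069) = 16.89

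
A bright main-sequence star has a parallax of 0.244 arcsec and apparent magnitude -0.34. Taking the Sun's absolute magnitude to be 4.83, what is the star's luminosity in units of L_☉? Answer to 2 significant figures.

d = 1/p = 1/0.244″ = 4.098 pc
M = m − 5 log₁₀ d + 5 = -0.34 − 5·0.6126 + 5 = 1.597
M − M_☉ = 1.597 − 4.83 = -3.233
L/L_☉ = 10^(−0.4 × -3.233) = 19.64

L/L_☉ ≈ 20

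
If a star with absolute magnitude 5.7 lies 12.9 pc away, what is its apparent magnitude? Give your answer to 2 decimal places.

m = M + 5 log₁₀ d − 5 = 5.7 + 5·1.1106 − 5 = 6.253

m ≈ 6.25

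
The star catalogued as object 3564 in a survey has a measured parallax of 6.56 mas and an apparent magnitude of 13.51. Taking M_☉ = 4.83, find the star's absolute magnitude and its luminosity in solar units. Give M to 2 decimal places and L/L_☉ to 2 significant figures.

M ≈ 7.59; L/L_☉ ≈ 0.078

d = 1/p = 1000/6.56 mas = 152.4 pc
M = m − 5 log₁₀ d + 5 = 13.51 − 5·2.1831 + 5 = 7.595
M − M_☉ = 7.595 − 4.83 = 2.765
L/L_☉ = 10^(−0.4 × 2.765) = 0.07838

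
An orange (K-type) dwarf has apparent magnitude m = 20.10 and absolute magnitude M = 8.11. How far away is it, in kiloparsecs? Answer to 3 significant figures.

μ = m − M = 11.990
m − M = 5 log₁₀ d − 5
log₁₀ d = (m − M)/5 + 1 = 3.3980
d = 10^3.3980 = 2500 pc
= 2.500 kpc

d ≈ 2.50 kpc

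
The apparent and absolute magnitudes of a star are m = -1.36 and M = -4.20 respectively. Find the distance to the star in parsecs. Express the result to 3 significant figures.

d ≈ 37.0 pc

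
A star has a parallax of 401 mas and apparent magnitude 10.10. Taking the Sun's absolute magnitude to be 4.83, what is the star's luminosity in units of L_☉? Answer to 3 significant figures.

d = 1/p = 1000/401 mas = 2.494 pc
M = m − 5 log₁₀ d + 5 = 10.10 − 5·0.3969 + 5 = 13.116
M − M_☉ = 13.116 − 4.83 = 8.286
L/L_☉ = 10^(−0.4 × 8.286) = 4.850×10^-4

L/L_☉ ≈ 4.85×10^-4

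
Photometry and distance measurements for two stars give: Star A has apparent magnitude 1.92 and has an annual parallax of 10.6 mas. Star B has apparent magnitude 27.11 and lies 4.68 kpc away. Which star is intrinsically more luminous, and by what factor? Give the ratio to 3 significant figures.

Star A: p = 10.6 mas = 0.0106″ → d = 1/p = 94.34 pc
Star A: M = m − 5 log₁₀ d + 5 = 1.92 − 5·1.9747 + 5 = -2.953
Star B: d = 4.68 kpc = 4680 pc
Star B: M = m − 5 log₁₀ d + 5 = 27.11 − 5·3.6702 + 5 = 13.759
ΔM = M_A − M_B = -2.953 − (13.759) = -16.712; smaller M is more luminous → Star A.
L ratio = 10^(0.4 |ΔM|) = 10^6.685 = 4.841×10^6

Star A is more luminous, by a factor of 4.84×10^6.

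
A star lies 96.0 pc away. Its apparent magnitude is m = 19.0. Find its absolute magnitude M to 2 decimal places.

5 log₁₀(d/10 pc) = 5 log₁₀(96.00) − 5 = 4.911
M = m − 5 log₁₀(d/10) = 19.0 − 4.911 = 14.089

M ≈ 14.09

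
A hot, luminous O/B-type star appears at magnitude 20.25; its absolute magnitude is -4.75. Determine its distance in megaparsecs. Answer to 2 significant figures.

d ≈ 1.0 Mpc

μ = m − M = 25.000
m − M = 5 log₁₀ d − 5
log₁₀ d = (m − M)/5 + 1 = 6.0000
d = 10^6.0000 = 1.000×10^6 pc
= 1.000 Mpc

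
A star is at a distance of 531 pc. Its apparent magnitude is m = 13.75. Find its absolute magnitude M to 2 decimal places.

M ≈ 5.12

5 log₁₀(d/10 pc) = 5 log₁₀(531.0) − 5 = 8.625
M = m − 5 log₁₀(d/10) = 13.75 − 8.625 = 5.125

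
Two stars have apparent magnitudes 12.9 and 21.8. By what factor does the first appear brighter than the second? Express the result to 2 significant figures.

Δm = 12.9 − (21.8) = -8.9
Flux ratio = 10^(−0.4 Δm) = 10^(−0.4 × -8.9) = 10^3.560 = 3631

3600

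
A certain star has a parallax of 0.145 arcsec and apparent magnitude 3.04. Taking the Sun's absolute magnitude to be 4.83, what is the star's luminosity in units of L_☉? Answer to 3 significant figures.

d = 1/p = 1/0.145″ = 6.897 pc
M = m − 5 log₁₀ d + 5 = 3.04 − 5·0.8386 + 5 = 3.847
M − M_☉ = 3.847 − 4.83 = -0.983
L/L_☉ = 10^(−0.4 × -0.983) = 2.473

L/L_☉ ≈ 2.47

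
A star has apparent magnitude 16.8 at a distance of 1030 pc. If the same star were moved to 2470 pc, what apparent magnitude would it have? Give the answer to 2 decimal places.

m ≈ 18.70

Flux ∝ 1/d², so Δm = 5 log₁₀(d₂/d₁) = 5 log₁₀(2470/1030) = 1.899
m₂ = m₁ + Δm = 16.8 + (1.899) = 18.699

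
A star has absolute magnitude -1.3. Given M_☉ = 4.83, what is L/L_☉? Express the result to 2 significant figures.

M − M_☉ = -1.3 − 4.83 = -6.130
L/L_☉ = 10^(−0.4 (M − M_☉)) = 10^2.452 = 283.1

L/L_☉ ≈ 280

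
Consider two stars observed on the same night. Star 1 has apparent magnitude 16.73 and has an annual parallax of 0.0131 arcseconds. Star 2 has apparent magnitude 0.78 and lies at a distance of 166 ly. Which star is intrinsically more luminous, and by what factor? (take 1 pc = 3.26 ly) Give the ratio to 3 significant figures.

Star 1: d = 1/p = 1/0.0131″ = 76.34 pc
Star 1: M = m − 5 log₁₀ d + 5 = 16.73 − 5·1.8827 + 5 = 12.316
Star 2: d = 166 ly / 3.26 = 50.92 pc
Star 2: M = m − 5 log₁₀ d + 5 = 0.78 − 5·1.7069 + 5 = -2.754
ΔM = M_1 − M_2 = 12.316 − (-2.754) = 15.071; smaller M is more luminous → Star 2.
L ratio = 10^(0.4 |ΔM|) = 10^6.028 = 1.067×10^6

Star 2 is more luminous, by a factor of 1.07×10^6.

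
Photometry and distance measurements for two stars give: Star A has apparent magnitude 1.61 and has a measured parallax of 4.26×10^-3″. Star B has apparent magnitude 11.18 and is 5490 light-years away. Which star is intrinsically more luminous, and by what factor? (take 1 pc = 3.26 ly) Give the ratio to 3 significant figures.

Star A: d = 1/p = 1/4.26×10^-3″ = 234.7 pc
Star A: M = m − 5 log₁₀ d + 5 = 1.61 − 5·2.3706 + 5 = -5.243
Star B: d = 5490 ly / 3.26 = 1684 pc
Star B: M = m − 5 log₁₀ d + 5 = 11.18 − 5·3.2264 + 5 = 0.048
ΔM = M_A − M_B = -5.243 − (0.048) = -5.291; smaller M is more luminous → Star A.
L ratio = 10^(0.4 |ΔM|) = 10^2.116 = 130.8

Star A is more luminous, by a factor of 131.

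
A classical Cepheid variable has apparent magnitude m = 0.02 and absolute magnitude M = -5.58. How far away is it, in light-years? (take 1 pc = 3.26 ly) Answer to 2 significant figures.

μ = m − M = 5.600
m − M = 5 log₁₀ d − 5
log₁₀ d = (m − M)/5 + 1 = 2.1200
d = 10^2.1200 = 131.8 pc
= 429.8 ly

d ≈ 430 ly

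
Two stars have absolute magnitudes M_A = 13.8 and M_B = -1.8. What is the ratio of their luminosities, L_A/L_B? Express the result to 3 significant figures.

L_A/L_B ≈ 5.75×10^-7

ΔM = M_A − M_B = 15.6
L_A/L_B = 10^(−0.4 ΔM) = 10^-6.240 = 5.754×10^-7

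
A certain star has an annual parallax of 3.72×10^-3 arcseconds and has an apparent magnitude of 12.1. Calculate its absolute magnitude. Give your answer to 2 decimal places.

M ≈ 4.95

d = 1/p = 1/3.72×10^-3″ = 268.8 pc
5 log₁₀(d/10 pc) = 5 log₁₀(268.8) − 5 = 7.147
M = m − 5 log₁₀(d/10) = 12.1 − 7.147 = 4.953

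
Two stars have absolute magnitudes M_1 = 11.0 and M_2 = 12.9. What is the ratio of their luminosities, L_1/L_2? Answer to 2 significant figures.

L_1/L_2 ≈ 5.8

ΔM = M_1 − M_2 = -1.9
L_1/L_2 = 10^(−0.4 ΔM) = 10^0.760 = 5.754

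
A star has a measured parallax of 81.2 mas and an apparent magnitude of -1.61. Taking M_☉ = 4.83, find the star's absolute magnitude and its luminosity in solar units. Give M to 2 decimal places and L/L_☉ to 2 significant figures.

M ≈ -2.06; L/L_☉ ≈ 570

d = 1/p = 1000/81.2 mas = 12.32 pc
M = m − 5 log₁₀ d + 5 = -1.61 − 5·1.0904 + 5 = -2.062
M − M_☉ = -2.062 − 4.83 = -6.892
L/L_☉ = 10^(−0.4 × -6.892) = 571.3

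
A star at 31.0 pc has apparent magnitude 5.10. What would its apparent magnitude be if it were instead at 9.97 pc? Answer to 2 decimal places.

m ≈ 2.64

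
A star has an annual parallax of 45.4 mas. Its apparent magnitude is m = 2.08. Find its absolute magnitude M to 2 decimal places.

p = 45.4 mas = 0.0454″ → d = 1/p = 22.03 pc
5 log₁₀(d/10 pc) = 5 log₁₀(22.03) − 5 = 1.715
M = m − 5 log₁₀(d/10) = 2.08 − 1.715 = 0.365

M ≈ 0.37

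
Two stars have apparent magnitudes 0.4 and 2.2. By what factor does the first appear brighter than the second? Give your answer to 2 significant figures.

Δm = 0.4 − (2.2) = -1.8
Flux ratio = 10^(−0.4 Δm) = 10^(−0.4 × -1.8) = 10^0.720 = 5.248

5.2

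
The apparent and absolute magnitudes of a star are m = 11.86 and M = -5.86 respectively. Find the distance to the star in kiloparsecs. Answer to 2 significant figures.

d ≈ 35 kpc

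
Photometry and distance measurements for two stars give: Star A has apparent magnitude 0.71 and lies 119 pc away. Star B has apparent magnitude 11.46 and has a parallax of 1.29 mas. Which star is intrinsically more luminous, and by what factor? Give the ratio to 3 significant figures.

Star A is more luminous, by a factor of 470.

Star A: M = m − 5 log₁₀ d + 5 = 0.71 − 5·2.0755 + 5 = -4.668
Star B: p = 1.29 mas = 1.29×10^-3″ → d = 1/p = 775.2 pc
Star B: M = m − 5 log₁₀ d + 5 = 11.46 − 5·2.8894 + 5 = 2.013
ΔM = M_A − M_B = -4.668 − (2.013) = -6.681; smaller M is more luminous → Star A.
L ratio = 10^(0.4 |ΔM|) = 10^2.672 = 470.2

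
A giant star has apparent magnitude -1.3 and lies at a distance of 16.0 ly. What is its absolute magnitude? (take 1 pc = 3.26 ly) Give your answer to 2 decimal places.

M ≈ 0.25

d = 16.0 ly / 3.26 = 4.908 pc
5 log₁₀(d/10 pc) = 5 log₁₀(4.908) − 5 = -1.545
M = m − 5 log₁₀(d/10) = -1.3 + 1.545 = 0.245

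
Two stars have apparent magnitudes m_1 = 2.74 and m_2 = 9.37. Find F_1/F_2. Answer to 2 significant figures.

F_1/F_2 ≈ 450

Magnitude difference = -6.63
Flux ratio = 10^(−0.4 Δm) = 10^(−0.4 × -6.63) = 10^2.652 = 448.7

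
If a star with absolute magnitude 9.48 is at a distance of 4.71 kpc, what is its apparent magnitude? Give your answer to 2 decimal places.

m ≈ 22.85

d = 4.71 kpc = 4710 pc
m = M + 5 log₁₀ d − 5 = 9.48 + 5·3.6730 − 5 = 22.845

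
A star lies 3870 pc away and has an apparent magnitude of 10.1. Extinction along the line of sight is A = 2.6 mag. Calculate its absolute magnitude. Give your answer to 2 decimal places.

5 log₁₀(d/10 pc) = 5 log₁₀(3870) − 5 = 12.939
M = m − 5 log₁₀(d/10) − A = 10.1 − 12.939 − 2.6 = -5.439

M ≈ -5.44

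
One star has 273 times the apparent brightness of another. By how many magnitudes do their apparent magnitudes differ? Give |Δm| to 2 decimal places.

Pogson: Δm = −2.5 log₁₀(ratio) = −2.5 log₁₀(273) = −2.5 × 2.4362 = -6.090

|Δm| ≈ 6.09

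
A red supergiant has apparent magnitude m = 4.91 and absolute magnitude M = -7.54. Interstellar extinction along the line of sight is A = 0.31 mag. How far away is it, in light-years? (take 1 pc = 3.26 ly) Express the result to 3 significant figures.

m − M = 5 log₁₀(d/10 pc) + A  ⇒  4.91 − (-7.54) − 0.31 = 5 log₁₀(d/10)
12.140 = 5 log₁₀(d/10)
log₁₀ d = (m − M − A)/5 + 1 = 3.4280
d = 10^3.4280 = 2679 pc
= 8734 ly

d ≈ 8730 ly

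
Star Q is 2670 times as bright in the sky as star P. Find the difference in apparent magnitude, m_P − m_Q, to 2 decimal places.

m_P − m_Q ≈ 8.57

Pogson: Δm = −2.5 log₁₀(ratio) = −2.5 log₁₀(2670) = −2.5 × 3.4265 = -8.566
Star Q is brighter so has the smaller magnitude: m_P − m_Q is positive.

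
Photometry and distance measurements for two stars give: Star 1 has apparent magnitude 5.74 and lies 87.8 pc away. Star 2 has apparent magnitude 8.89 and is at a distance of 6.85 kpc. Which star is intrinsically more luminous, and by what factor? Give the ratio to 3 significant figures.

Star 2 is more luminous, by a factor of 334.

Star 1: M = m − 5 log₁₀ d + 5 = 5.74 − 5·1.9435 + 5 = 1.023
Star 2: d = 6.85 kpc = 6850 pc
Star 2: M = m − 5 log₁₀ d + 5 = 8.89 − 5·3.8357 + 5 = -5.288
ΔM = M_1 − M_2 = 1.023 − (-5.288) = 6.311; smaller M is more luminous → Star 2.
L ratio = 10^(0.4 |ΔM|) = 10^2.524 = 334.5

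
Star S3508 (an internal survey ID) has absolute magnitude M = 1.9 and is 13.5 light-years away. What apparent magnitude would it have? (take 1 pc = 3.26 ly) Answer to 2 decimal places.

d = 13.5 ly / 3.26 = 4.141 pc
m = M + 5 log₁₀ d − 5 = 1.9 + 5·0.6171 − 5 = -0.014

m ≈ -0.01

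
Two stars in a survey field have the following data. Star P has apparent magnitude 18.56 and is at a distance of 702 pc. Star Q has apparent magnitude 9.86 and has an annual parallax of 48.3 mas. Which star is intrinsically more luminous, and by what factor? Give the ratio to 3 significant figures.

Star P: M = m − 5 log₁₀ d + 5 = 18.56 − 5·2.8463 + 5 = 9.328
Star Q: p = 48.3 mas = 0.0483″ → d = 1/p = 20.70 pc
Star Q: M = m − 5 log₁₀ d + 5 = 9.86 − 5·1.3161 + 5 = 8.280
ΔM = M_P − M_Q = 9.328 − (8.280) = 1.049; smaller M is more luminous → Star Q.
L ratio = 10^(0.4 |ΔM|) = 10^0.419 = 2.627

Star Q is more luminous, by a factor of 2.63.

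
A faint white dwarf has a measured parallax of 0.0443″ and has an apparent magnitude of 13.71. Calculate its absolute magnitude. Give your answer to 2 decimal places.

d = 1/p = 1/0.0443″ = 22.57 pc
5 log₁₀(d/10 pc) = 5 log₁₀(22.57) − 5 = 1.768
M = m − 5 log₁₀(d/10) = 13.71 − 1.768 = 11.942

M ≈ 11.94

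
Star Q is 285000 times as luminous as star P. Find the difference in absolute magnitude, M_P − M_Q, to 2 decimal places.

M_P − M_Q ≈ 13.64

Pogson: ΔM = −2.5 log₁₀(ratio) = −2.5 log₁₀(285000) = −2.5 × 5.4548 = -13.637
Star Q is brighter so has the smaller magnitude: M_P − M_Q is positive.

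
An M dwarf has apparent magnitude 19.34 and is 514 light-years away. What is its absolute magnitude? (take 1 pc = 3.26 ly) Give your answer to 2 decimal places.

M ≈ 13.35

d = 514 ly / 3.26 = 157.7 pc
5 log₁₀(d/10 pc) = 5 log₁₀(157.7) − 5 = 5.989
M = m − 5 log₁₀(d/10) = 19.34 − 5.989 = 13.351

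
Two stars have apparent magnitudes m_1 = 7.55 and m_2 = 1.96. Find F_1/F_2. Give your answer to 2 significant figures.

F_1/F_2 ≈ 5.8×10^-3

Δm = 7.55 − (1.96) = 5.59
Flux ratio = 10^(−0.4 Δm) = 10^(−0.4 × 5.59) = 10^-2.236 = 5.808×10^-3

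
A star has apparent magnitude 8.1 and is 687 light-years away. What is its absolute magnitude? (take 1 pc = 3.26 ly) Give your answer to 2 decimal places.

M ≈ 1.48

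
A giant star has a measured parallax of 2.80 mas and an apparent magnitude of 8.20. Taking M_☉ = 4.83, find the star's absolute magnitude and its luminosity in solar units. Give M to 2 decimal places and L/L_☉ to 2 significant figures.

M ≈ 0.44; L/L_☉ ≈ 57

d = 1/p = 1000/2.80 mas = 357.1 pc
M = m − 5 log₁₀ d + 5 = 8.20 − 5·2.5528 + 5 = 0.436
M − M_☉ = 0.436 − 4.83 = -4.394
L/L_☉ = 10^(−0.4 × -4.394) = 57.24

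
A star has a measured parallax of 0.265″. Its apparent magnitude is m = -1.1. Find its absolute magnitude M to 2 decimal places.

M ≈ 1.02

d = 1/p = 1/0.265″ = 3.774 pc
5 log₁₀(d/10 pc) = 5 log₁₀(3.774) − 5 = -2.116
M = m − 5 log₁₀(d/10) = -1.1 + 2.116 = 1.016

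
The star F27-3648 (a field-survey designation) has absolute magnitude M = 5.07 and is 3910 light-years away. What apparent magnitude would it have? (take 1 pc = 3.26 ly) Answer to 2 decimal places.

d = 3910 ly / 3.26 = 1199 pc
m = M + 5 log₁₀ d − 5 = 5.07 + 5·3.0790 − 5 = 15.465

m ≈ 15.46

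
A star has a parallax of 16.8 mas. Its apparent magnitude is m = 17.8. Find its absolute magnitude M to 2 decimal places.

M ≈ 13.93

p = 16.8 mas = 0.0168″ → d = 1/p = 59.52 pc
5 log₁₀(d/10 pc) = 5 log₁₀(59.52) − 5 = 3.873
M = m − 5 log₁₀(d/10) = 17.8 − 3.873 = 13.927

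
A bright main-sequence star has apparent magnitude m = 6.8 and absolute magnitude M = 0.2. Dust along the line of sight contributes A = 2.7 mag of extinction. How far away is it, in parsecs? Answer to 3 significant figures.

d ≈ 60.3 pc

m − M = 5 log₁₀(d/10 pc) + A  ⇒  6.8 − (0.2) − 2.7 = 5 log₁₀(d/10)
3.900 = 5 log₁₀(d/10)
log₁₀ d = (m − M − A)/5 + 1 = 1.7800
d = 10^1.7800 = 60.26 pc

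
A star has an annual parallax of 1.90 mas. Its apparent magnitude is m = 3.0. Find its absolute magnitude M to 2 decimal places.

M ≈ -5.61

p = 1.90 mas = 1.90×10^-3″ → d = 1/p = 526.3 pc
5 log₁₀(d/10 pc) = 5 log₁₀(526.3) − 5 = 8.606
M = m − 5 log₁₀(d/10) = 3.0 − 8.606 = -5.606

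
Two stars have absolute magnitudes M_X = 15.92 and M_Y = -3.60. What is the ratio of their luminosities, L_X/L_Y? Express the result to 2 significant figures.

L_X/L_Y ≈ 1.6×10^-8

ΔM = M_X − M_Y = 19.52
L_X/L_Y = 10^(−0.4 ΔM) = 10^-7.808 = 1.556×10^-8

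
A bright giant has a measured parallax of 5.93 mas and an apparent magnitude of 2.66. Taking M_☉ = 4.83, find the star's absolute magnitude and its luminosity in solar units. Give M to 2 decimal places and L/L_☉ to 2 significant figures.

M ≈ -3.47; L/L_☉ ≈ 2100

d = 1/p = 1000/5.93 mas = 168.6 pc
M = m − 5 log₁₀ d + 5 = 2.66 − 5·2.2269 + 5 = -3.475
M − M_☉ = -3.475 − 4.83 = -8.305
L/L_☉ = 10^(−0.4 × -8.305) = 2098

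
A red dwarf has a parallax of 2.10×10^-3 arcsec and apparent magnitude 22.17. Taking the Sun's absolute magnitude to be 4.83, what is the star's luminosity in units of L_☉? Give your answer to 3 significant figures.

L/L_☉ ≈ 2.63×10^-4

d = 1/p = 1/2.10×10^-3″ = 476.2 pc
M = m − 5 log₁₀ d + 5 = 22.17 − 5·2.6778 + 5 = 13.781
M − M_☉ = 13.781 − 4.83 = 8.951
L/L_☉ = 10^(−0.4 × 8.951) = 2.628×10^-4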